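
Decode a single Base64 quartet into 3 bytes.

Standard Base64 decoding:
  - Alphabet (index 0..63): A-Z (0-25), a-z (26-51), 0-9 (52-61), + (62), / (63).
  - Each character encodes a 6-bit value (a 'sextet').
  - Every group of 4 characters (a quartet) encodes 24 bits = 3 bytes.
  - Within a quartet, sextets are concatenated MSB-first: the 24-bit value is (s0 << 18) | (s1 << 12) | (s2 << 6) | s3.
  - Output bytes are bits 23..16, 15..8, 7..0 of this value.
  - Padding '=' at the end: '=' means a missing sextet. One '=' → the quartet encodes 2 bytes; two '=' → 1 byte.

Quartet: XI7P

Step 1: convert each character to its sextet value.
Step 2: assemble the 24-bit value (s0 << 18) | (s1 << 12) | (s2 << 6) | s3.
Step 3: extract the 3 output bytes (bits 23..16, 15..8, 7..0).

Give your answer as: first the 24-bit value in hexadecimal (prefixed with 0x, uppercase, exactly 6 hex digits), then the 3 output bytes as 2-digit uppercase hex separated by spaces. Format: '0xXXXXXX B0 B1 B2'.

Sextets: X=23, I=8, 7=59, P=15
24-bit: (23<<18) | (8<<12) | (59<<6) | 15
      = 0x5C0000 | 0x008000 | 0x000EC0 | 0x00000F
      = 0x5C8ECF
Bytes: (v>>16)&0xFF=5C, (v>>8)&0xFF=8E, v&0xFF=CF

Answer: 0x5C8ECF 5C 8E CF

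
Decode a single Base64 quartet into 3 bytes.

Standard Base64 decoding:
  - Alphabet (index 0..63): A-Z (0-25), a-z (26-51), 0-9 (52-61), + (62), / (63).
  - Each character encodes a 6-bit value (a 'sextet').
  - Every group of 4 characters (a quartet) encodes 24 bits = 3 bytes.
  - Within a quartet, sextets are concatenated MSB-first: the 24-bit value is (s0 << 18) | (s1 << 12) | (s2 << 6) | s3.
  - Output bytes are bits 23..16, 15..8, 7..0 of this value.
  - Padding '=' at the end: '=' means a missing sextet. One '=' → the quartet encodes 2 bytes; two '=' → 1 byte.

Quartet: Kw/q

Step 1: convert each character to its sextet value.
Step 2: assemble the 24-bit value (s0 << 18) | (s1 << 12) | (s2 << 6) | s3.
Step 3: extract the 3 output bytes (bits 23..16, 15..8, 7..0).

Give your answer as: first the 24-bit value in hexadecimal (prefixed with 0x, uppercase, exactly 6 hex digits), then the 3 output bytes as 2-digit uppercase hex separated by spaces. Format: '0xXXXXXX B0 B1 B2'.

Sextets: K=10, w=48, /=63, q=42
24-bit: (10<<18) | (48<<12) | (63<<6) | 42
      = 0x280000 | 0x030000 | 0x000FC0 | 0x00002A
      = 0x2B0FEA
Bytes: (v>>16)&0xFF=2B, (v>>8)&0xFF=0F, v&0xFF=EA

Answer: 0x2B0FEA 2B 0F EA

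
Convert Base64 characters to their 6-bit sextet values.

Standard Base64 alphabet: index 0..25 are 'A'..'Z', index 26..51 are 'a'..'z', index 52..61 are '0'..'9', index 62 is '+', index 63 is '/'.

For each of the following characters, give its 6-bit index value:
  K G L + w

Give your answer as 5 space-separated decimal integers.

Answer: 10 6 11 62 48

Derivation:
'K': A..Z range, ord('K') − ord('A') = 10
'G': A..Z range, ord('G') − ord('A') = 6
'L': A..Z range, ord('L') − ord('A') = 11
'+': index 62
'w': a..z range, 26 + ord('w') − ord('a') = 48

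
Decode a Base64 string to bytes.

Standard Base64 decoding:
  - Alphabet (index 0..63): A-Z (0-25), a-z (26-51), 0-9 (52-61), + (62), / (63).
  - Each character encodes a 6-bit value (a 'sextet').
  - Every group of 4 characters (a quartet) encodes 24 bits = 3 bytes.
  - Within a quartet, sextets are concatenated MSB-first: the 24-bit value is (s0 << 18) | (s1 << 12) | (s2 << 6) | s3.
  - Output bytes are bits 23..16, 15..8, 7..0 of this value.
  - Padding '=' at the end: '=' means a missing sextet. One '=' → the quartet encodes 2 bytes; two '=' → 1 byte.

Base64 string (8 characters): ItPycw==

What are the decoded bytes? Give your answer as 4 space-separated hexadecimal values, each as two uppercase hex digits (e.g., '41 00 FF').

After char 0 ('I'=8): chars_in_quartet=1 acc=0x8 bytes_emitted=0
After char 1 ('t'=45): chars_in_quartet=2 acc=0x22D bytes_emitted=0
After char 2 ('P'=15): chars_in_quartet=3 acc=0x8B4F bytes_emitted=0
After char 3 ('y'=50): chars_in_quartet=4 acc=0x22D3F2 -> emit 22 D3 F2, reset; bytes_emitted=3
After char 4 ('c'=28): chars_in_quartet=1 acc=0x1C bytes_emitted=3
After char 5 ('w'=48): chars_in_quartet=2 acc=0x730 bytes_emitted=3
Padding '==': partial quartet acc=0x730 -> emit 73; bytes_emitted=4

Answer: 22 D3 F2 73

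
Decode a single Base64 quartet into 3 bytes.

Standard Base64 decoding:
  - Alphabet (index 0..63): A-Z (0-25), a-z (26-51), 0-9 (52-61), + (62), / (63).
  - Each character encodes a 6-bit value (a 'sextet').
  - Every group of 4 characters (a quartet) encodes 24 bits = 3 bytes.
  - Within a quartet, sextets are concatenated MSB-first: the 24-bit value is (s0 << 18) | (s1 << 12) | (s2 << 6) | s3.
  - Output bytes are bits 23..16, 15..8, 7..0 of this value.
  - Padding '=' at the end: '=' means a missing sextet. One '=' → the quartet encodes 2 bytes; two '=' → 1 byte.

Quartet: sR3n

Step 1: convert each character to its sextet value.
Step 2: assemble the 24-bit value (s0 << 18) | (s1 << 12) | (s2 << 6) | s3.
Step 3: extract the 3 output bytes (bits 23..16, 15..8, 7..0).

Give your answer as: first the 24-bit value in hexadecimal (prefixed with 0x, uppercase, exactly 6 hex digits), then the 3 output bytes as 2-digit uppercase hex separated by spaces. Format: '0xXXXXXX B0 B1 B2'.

Answer: 0xB11DE7 B1 1D E7

Derivation:
Sextets: s=44, R=17, 3=55, n=39
24-bit: (44<<18) | (17<<12) | (55<<6) | 39
      = 0xB00000 | 0x011000 | 0x000DC0 | 0x000027
      = 0xB11DE7
Bytes: (v>>16)&0xFF=B1, (v>>8)&0xFF=1D, v&0xFF=E7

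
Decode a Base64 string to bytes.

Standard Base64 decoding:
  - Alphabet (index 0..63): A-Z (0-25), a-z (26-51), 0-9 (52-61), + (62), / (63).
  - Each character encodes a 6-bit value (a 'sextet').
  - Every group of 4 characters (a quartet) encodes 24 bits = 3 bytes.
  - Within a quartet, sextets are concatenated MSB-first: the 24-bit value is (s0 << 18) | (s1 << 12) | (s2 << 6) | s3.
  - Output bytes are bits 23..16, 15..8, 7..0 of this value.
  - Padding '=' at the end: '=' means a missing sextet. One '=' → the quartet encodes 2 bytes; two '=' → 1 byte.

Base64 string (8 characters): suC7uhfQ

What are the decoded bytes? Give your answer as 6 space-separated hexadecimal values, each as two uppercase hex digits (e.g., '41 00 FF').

After char 0 ('s'=44): chars_in_quartet=1 acc=0x2C bytes_emitted=0
After char 1 ('u'=46): chars_in_quartet=2 acc=0xB2E bytes_emitted=0
After char 2 ('C'=2): chars_in_quartet=3 acc=0x2CB82 bytes_emitted=0
After char 3 ('7'=59): chars_in_quartet=4 acc=0xB2E0BB -> emit B2 E0 BB, reset; bytes_emitted=3
After char 4 ('u'=46): chars_in_quartet=1 acc=0x2E bytes_emitted=3
After char 5 ('h'=33): chars_in_quartet=2 acc=0xBA1 bytes_emitted=3
After char 6 ('f'=31): chars_in_quartet=3 acc=0x2E85F bytes_emitted=3
After char 7 ('Q'=16): chars_in_quartet=4 acc=0xBA17D0 -> emit BA 17 D0, reset; bytes_emitted=6

Answer: B2 E0 BB BA 17 D0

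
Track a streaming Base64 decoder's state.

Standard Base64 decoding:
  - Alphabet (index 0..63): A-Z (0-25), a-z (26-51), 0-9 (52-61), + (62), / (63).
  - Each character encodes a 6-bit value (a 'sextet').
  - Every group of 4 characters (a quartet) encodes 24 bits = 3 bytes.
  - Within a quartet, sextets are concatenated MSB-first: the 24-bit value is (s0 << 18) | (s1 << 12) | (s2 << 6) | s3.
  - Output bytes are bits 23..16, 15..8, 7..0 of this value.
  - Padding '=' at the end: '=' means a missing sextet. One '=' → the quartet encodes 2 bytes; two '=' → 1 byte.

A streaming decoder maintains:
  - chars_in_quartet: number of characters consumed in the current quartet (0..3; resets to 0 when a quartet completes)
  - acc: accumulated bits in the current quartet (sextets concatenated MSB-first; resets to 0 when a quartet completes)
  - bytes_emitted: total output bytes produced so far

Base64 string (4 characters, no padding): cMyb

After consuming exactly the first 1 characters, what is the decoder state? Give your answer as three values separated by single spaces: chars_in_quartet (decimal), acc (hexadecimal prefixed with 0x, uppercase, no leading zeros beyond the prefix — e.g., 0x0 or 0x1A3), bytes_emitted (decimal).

Answer: 1 0x1C 0

Derivation:
After char 0 ('c'=28): chars_in_quartet=1 acc=0x1C bytes_emitted=0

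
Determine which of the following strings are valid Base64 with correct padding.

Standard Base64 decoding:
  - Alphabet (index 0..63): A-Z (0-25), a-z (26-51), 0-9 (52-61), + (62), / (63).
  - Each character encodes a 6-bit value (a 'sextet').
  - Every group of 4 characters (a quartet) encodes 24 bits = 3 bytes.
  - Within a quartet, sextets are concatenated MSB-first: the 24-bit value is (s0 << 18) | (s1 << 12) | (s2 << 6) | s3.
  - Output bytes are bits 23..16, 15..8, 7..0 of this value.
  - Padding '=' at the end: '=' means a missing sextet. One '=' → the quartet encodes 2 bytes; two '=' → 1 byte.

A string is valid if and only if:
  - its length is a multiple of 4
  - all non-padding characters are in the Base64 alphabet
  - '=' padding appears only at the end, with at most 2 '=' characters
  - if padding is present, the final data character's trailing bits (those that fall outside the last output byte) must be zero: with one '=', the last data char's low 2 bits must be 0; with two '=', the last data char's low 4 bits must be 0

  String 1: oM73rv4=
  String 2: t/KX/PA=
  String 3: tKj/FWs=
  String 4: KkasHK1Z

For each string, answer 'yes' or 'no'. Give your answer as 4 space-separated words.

String 1: 'oM73rv4=' → valid
String 2: 't/KX/PA=' → valid
String 3: 'tKj/FWs=' → valid
String 4: 'KkasHK1Z' → valid

Answer: yes yes yes yes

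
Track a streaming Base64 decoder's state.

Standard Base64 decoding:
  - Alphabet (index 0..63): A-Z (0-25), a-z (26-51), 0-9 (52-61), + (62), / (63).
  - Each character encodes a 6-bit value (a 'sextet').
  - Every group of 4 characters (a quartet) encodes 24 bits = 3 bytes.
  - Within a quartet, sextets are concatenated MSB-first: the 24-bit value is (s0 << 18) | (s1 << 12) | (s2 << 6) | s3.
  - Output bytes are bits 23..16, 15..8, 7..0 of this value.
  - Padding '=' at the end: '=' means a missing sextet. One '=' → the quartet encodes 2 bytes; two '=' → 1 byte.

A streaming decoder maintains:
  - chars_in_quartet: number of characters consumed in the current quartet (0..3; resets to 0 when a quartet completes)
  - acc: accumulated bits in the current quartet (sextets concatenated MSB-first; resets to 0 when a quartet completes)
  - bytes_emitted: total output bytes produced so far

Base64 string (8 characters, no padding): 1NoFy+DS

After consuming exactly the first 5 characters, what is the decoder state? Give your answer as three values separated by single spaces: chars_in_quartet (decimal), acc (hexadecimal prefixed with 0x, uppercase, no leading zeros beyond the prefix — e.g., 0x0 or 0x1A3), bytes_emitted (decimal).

Answer: 1 0x32 3

Derivation:
After char 0 ('1'=53): chars_in_quartet=1 acc=0x35 bytes_emitted=0
After char 1 ('N'=13): chars_in_quartet=2 acc=0xD4D bytes_emitted=0
After char 2 ('o'=40): chars_in_quartet=3 acc=0x35368 bytes_emitted=0
After char 3 ('F'=5): chars_in_quartet=4 acc=0xD4DA05 -> emit D4 DA 05, reset; bytes_emitted=3
After char 4 ('y'=50): chars_in_quartet=1 acc=0x32 bytes_emitted=3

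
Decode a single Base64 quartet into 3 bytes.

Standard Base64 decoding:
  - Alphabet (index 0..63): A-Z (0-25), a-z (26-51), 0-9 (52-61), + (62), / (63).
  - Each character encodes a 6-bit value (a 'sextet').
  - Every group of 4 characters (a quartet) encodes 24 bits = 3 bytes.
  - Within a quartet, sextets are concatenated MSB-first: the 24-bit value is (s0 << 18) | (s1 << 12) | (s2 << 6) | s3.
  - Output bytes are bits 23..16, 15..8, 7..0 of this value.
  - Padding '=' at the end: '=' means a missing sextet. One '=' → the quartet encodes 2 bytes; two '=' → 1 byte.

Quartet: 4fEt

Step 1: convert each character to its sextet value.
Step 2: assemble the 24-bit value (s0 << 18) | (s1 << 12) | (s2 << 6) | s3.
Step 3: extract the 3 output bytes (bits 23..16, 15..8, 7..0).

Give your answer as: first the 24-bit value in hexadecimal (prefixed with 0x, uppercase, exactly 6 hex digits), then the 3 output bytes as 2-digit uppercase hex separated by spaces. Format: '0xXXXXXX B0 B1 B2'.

Sextets: 4=56, f=31, E=4, t=45
24-bit: (56<<18) | (31<<12) | (4<<6) | 45
      = 0xE00000 | 0x01F000 | 0x000100 | 0x00002D
      = 0xE1F12D
Bytes: (v>>16)&0xFF=E1, (v>>8)&0xFF=F1, v&0xFF=2D

Answer: 0xE1F12D E1 F1 2D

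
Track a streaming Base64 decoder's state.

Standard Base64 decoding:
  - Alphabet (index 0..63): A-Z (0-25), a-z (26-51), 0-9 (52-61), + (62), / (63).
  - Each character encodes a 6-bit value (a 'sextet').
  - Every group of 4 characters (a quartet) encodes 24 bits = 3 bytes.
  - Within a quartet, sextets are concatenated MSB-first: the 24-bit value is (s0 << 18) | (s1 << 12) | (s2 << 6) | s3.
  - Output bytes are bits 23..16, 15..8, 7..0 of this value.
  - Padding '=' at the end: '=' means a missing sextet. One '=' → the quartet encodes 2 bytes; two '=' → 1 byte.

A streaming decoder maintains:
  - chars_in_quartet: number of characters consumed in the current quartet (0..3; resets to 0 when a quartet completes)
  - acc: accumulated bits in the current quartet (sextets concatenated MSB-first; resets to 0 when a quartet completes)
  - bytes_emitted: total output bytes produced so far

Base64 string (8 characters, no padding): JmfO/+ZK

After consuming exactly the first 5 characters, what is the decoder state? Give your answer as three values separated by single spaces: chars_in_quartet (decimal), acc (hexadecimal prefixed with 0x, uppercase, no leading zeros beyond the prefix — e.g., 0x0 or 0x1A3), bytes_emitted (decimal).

Answer: 1 0x3F 3

Derivation:
After char 0 ('J'=9): chars_in_quartet=1 acc=0x9 bytes_emitted=0
After char 1 ('m'=38): chars_in_quartet=2 acc=0x266 bytes_emitted=0
After char 2 ('f'=31): chars_in_quartet=3 acc=0x999F bytes_emitted=0
After char 3 ('O'=14): chars_in_quartet=4 acc=0x2667CE -> emit 26 67 CE, reset; bytes_emitted=3
After char 4 ('/'=63): chars_in_quartet=1 acc=0x3F bytes_emitted=3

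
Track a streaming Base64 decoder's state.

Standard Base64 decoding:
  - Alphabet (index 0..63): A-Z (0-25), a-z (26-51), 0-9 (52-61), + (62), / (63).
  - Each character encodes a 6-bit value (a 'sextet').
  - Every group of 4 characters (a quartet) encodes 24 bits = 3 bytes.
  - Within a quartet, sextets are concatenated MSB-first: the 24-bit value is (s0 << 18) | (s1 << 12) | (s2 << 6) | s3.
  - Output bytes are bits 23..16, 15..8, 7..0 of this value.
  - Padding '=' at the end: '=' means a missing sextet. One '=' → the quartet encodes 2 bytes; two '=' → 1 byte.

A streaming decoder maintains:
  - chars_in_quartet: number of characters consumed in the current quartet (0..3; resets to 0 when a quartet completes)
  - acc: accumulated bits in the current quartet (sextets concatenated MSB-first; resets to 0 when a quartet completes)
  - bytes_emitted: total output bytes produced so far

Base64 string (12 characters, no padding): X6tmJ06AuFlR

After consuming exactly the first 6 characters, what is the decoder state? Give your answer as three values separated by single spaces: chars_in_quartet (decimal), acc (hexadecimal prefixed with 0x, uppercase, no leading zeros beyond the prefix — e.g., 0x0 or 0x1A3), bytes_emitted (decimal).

After char 0 ('X'=23): chars_in_quartet=1 acc=0x17 bytes_emitted=0
After char 1 ('6'=58): chars_in_quartet=2 acc=0x5FA bytes_emitted=0
After char 2 ('t'=45): chars_in_quartet=3 acc=0x17EAD bytes_emitted=0
After char 3 ('m'=38): chars_in_quartet=4 acc=0x5FAB66 -> emit 5F AB 66, reset; bytes_emitted=3
After char 4 ('J'=9): chars_in_quartet=1 acc=0x9 bytes_emitted=3
After char 5 ('0'=52): chars_in_quartet=2 acc=0x274 bytes_emitted=3

Answer: 2 0x274 3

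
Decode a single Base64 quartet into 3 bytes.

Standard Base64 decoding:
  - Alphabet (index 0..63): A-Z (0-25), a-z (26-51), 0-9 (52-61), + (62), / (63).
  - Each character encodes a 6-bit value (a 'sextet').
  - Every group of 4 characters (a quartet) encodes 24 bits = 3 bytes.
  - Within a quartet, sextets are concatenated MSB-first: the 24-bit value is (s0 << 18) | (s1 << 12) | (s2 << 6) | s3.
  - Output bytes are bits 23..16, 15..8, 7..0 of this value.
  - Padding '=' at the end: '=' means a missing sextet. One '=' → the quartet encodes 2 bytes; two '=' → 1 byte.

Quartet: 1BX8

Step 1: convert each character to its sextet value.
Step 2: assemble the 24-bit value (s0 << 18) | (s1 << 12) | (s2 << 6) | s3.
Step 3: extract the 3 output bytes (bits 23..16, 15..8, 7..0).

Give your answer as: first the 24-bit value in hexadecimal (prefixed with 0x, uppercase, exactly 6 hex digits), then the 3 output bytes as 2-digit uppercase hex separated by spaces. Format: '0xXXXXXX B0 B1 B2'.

Answer: 0xD415FC D4 15 FC

Derivation:
Sextets: 1=53, B=1, X=23, 8=60
24-bit: (53<<18) | (1<<12) | (23<<6) | 60
      = 0xD40000 | 0x001000 | 0x0005C0 | 0x00003C
      = 0xD415FC
Bytes: (v>>16)&0xFF=D4, (v>>8)&0xFF=15, v&0xFF=FC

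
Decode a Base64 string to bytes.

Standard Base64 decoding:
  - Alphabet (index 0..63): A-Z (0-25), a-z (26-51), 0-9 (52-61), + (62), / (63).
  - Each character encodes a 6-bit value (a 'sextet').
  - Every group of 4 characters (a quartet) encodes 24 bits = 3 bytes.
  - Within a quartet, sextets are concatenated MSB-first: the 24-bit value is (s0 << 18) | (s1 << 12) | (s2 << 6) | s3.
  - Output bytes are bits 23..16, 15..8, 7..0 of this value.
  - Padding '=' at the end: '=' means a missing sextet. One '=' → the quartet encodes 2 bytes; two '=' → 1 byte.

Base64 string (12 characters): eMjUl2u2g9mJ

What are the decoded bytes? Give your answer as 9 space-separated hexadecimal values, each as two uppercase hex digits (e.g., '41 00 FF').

Answer: 78 C8 D4 97 6B B6 83 D9 89

Derivation:
After char 0 ('e'=30): chars_in_quartet=1 acc=0x1E bytes_emitted=0
After char 1 ('M'=12): chars_in_quartet=2 acc=0x78C bytes_emitted=0
After char 2 ('j'=35): chars_in_quartet=3 acc=0x1E323 bytes_emitted=0
After char 3 ('U'=20): chars_in_quartet=4 acc=0x78C8D4 -> emit 78 C8 D4, reset; bytes_emitted=3
After char 4 ('l'=37): chars_in_quartet=1 acc=0x25 bytes_emitted=3
After char 5 ('2'=54): chars_in_quartet=2 acc=0x976 bytes_emitted=3
After char 6 ('u'=46): chars_in_quartet=3 acc=0x25DAE bytes_emitted=3
After char 7 ('2'=54): chars_in_quartet=4 acc=0x976BB6 -> emit 97 6B B6, reset; bytes_emitted=6
After char 8 ('g'=32): chars_in_quartet=1 acc=0x20 bytes_emitted=6
After char 9 ('9'=61): chars_in_quartet=2 acc=0x83D bytes_emitted=6
After char 10 ('m'=38): chars_in_quartet=3 acc=0x20F66 bytes_emitted=6
After char 11 ('J'=9): chars_in_quartet=4 acc=0x83D989 -> emit 83 D9 89, reset; bytes_emitted=9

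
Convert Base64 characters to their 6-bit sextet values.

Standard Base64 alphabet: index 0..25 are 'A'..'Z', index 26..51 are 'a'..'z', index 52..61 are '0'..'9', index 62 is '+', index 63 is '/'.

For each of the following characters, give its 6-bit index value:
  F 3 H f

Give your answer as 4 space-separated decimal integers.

Answer: 5 55 7 31

Derivation:
'F': A..Z range, ord('F') − ord('A') = 5
'3': 0..9 range, 52 + ord('3') − ord('0') = 55
'H': A..Z range, ord('H') − ord('A') = 7
'f': a..z range, 26 + ord('f') − ord('a') = 31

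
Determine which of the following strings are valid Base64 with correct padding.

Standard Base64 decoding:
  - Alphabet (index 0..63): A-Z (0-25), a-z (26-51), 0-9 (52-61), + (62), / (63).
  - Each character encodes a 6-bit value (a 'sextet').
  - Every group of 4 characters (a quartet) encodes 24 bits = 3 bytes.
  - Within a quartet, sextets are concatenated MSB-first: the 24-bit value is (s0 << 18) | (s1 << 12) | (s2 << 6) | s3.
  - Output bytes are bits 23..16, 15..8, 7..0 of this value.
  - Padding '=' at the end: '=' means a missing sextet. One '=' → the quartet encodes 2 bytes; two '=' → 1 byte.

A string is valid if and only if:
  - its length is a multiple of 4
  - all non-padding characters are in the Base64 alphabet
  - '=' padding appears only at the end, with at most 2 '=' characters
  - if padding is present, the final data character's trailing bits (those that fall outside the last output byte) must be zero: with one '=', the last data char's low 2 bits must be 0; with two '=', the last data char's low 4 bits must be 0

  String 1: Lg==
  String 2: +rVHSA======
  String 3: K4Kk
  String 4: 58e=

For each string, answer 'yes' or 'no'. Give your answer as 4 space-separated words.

String 1: 'Lg==' → valid
String 2: '+rVHSA======' → invalid (6 pad chars (max 2))
String 3: 'K4Kk' → valid
String 4: '58e=' → invalid (bad trailing bits)

Answer: yes no yes no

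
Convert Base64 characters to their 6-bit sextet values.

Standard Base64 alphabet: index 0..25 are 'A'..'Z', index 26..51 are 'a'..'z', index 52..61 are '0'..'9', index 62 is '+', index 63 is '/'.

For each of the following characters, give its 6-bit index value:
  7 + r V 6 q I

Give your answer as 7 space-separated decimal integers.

'7': 0..9 range, 52 + ord('7') − ord('0') = 59
'+': index 62
'r': a..z range, 26 + ord('r') − ord('a') = 43
'V': A..Z range, ord('V') − ord('A') = 21
'6': 0..9 range, 52 + ord('6') − ord('0') = 58
'q': a..z range, 26 + ord('q') − ord('a') = 42
'I': A..Z range, ord('I') − ord('A') = 8

Answer: 59 62 43 21 58 42 8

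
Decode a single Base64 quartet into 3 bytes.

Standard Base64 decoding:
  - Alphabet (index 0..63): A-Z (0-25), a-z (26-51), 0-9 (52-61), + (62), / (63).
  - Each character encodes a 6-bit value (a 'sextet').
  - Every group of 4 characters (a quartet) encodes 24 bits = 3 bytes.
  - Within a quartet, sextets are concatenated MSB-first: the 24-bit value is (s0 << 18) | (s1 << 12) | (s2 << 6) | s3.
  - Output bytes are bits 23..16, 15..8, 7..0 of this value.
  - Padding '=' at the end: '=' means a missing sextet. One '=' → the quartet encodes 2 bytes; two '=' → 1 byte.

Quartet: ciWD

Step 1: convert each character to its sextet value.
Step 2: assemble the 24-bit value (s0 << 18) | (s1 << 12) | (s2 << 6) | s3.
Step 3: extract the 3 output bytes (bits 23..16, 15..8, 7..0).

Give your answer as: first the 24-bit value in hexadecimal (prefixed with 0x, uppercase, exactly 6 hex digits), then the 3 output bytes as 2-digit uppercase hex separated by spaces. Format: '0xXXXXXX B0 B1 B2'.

Sextets: c=28, i=34, W=22, D=3
24-bit: (28<<18) | (34<<12) | (22<<6) | 3
      = 0x700000 | 0x022000 | 0x000580 | 0x000003
      = 0x722583
Bytes: (v>>16)&0xFF=72, (v>>8)&0xFF=25, v&0xFF=83

Answer: 0x722583 72 25 83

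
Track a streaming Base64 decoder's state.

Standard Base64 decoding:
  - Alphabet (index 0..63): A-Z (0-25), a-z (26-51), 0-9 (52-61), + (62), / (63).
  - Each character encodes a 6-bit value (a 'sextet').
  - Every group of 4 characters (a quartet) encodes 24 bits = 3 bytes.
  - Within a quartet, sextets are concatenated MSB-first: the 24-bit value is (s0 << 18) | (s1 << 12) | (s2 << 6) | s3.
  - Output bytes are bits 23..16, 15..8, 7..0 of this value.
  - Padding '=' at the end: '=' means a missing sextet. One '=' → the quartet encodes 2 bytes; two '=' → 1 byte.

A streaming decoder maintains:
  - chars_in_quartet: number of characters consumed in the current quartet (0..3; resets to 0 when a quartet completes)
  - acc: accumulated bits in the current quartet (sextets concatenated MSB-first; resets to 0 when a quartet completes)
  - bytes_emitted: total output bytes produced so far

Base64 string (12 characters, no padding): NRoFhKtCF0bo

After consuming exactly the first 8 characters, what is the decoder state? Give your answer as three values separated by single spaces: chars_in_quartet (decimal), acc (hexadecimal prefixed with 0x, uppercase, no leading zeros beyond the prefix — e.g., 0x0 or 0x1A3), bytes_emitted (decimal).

Answer: 0 0x0 6

Derivation:
After char 0 ('N'=13): chars_in_quartet=1 acc=0xD bytes_emitted=0
After char 1 ('R'=17): chars_in_quartet=2 acc=0x351 bytes_emitted=0
After char 2 ('o'=40): chars_in_quartet=3 acc=0xD468 bytes_emitted=0
After char 3 ('F'=5): chars_in_quartet=4 acc=0x351A05 -> emit 35 1A 05, reset; bytes_emitted=3
After char 4 ('h'=33): chars_in_quartet=1 acc=0x21 bytes_emitted=3
After char 5 ('K'=10): chars_in_quartet=2 acc=0x84A bytes_emitted=3
After char 6 ('t'=45): chars_in_quartet=3 acc=0x212AD bytes_emitted=3
After char 7 ('C'=2): chars_in_quartet=4 acc=0x84AB42 -> emit 84 AB 42, reset; bytes_emitted=6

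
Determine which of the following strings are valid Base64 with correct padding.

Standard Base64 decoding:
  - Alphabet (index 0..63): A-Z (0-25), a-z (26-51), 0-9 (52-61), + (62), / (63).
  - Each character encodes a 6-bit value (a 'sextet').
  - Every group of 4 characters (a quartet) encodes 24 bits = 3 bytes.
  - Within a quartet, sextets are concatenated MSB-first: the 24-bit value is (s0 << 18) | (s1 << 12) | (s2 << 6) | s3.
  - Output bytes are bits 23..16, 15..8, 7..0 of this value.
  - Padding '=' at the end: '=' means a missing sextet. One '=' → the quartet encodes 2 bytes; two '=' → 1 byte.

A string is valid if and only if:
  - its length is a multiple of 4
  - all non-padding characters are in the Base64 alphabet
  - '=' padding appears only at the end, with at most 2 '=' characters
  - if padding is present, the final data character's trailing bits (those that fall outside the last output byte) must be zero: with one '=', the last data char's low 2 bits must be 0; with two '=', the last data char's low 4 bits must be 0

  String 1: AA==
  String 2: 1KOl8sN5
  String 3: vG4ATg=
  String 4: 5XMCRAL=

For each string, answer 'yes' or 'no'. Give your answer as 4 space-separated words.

Answer: yes yes no no

Derivation:
String 1: 'AA==' → valid
String 2: '1KOl8sN5' → valid
String 3: 'vG4ATg=' → invalid (len=7 not mult of 4)
String 4: '5XMCRAL=' → invalid (bad trailing bits)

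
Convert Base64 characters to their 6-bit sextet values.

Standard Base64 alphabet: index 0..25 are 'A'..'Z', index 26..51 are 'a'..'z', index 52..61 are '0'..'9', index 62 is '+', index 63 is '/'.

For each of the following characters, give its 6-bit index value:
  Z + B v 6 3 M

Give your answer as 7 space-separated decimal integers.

Answer: 25 62 1 47 58 55 12

Derivation:
'Z': A..Z range, ord('Z') − ord('A') = 25
'+': index 62
'B': A..Z range, ord('B') − ord('A') = 1
'v': a..z range, 26 + ord('v') − ord('a') = 47
'6': 0..9 range, 52 + ord('6') − ord('0') = 58
'3': 0..9 range, 52 + ord('3') − ord('0') = 55
'M': A..Z range, ord('M') − ord('A') = 12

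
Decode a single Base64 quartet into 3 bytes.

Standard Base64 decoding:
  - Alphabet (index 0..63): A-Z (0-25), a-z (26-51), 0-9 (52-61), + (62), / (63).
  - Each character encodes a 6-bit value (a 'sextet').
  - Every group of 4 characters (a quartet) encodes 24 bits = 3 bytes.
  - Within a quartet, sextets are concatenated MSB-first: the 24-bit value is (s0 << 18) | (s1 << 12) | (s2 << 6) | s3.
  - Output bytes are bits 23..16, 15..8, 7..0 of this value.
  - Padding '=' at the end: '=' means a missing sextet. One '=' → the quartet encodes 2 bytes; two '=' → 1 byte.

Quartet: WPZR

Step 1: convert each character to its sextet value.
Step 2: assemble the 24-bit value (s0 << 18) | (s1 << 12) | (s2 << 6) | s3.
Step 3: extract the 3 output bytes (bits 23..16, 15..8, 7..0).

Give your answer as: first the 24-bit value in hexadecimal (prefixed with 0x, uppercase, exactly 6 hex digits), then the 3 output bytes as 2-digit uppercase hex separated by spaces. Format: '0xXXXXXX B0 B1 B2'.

Sextets: W=22, P=15, Z=25, R=17
24-bit: (22<<18) | (15<<12) | (25<<6) | 17
      = 0x580000 | 0x00F000 | 0x000640 | 0x000011
      = 0x58F651
Bytes: (v>>16)&0xFF=58, (v>>8)&0xFF=F6, v&0xFF=51

Answer: 0x58F651 58 F6 51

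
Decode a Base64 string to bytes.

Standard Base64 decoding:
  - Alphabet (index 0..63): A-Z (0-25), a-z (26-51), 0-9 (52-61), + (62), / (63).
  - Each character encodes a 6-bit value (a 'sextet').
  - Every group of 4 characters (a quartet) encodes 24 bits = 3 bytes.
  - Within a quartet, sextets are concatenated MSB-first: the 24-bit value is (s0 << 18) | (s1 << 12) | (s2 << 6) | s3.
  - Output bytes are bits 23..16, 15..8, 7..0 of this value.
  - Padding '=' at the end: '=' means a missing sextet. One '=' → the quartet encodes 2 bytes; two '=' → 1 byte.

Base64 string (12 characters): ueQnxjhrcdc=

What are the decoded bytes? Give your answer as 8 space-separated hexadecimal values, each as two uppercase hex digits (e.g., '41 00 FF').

Answer: B9 E4 27 C6 38 6B 71 D7

Derivation:
After char 0 ('u'=46): chars_in_quartet=1 acc=0x2E bytes_emitted=0
After char 1 ('e'=30): chars_in_quartet=2 acc=0xB9E bytes_emitted=0
After char 2 ('Q'=16): chars_in_quartet=3 acc=0x2E790 bytes_emitted=0
After char 3 ('n'=39): chars_in_quartet=4 acc=0xB9E427 -> emit B9 E4 27, reset; bytes_emitted=3
After char 4 ('x'=49): chars_in_quartet=1 acc=0x31 bytes_emitted=3
After char 5 ('j'=35): chars_in_quartet=2 acc=0xC63 bytes_emitted=3
After char 6 ('h'=33): chars_in_quartet=3 acc=0x318E1 bytes_emitted=3
After char 7 ('r'=43): chars_in_quartet=4 acc=0xC6386B -> emit C6 38 6B, reset; bytes_emitted=6
After char 8 ('c'=28): chars_in_quartet=1 acc=0x1C bytes_emitted=6
After char 9 ('d'=29): chars_in_quartet=2 acc=0x71D bytes_emitted=6
After char 10 ('c'=28): chars_in_quartet=3 acc=0x1C75C bytes_emitted=6
Padding '=': partial quartet acc=0x1C75C -> emit 71 D7; bytes_emitted=8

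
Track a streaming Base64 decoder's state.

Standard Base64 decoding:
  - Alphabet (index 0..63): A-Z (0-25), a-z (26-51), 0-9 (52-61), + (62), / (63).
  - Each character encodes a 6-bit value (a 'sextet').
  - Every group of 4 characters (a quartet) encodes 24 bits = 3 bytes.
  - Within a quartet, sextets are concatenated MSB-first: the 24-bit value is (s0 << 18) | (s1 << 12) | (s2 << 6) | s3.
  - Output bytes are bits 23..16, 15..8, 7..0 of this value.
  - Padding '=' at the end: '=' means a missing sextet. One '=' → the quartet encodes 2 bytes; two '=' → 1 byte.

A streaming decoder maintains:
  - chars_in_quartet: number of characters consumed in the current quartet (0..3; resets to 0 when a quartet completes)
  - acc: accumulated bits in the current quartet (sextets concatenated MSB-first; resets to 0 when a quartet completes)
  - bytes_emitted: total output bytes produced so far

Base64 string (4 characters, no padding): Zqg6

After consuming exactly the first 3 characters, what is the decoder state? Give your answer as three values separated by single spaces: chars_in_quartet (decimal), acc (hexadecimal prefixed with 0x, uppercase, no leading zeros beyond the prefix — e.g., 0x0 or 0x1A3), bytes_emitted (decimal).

Answer: 3 0x19AA0 0

Derivation:
After char 0 ('Z'=25): chars_in_quartet=1 acc=0x19 bytes_emitted=0
After char 1 ('q'=42): chars_in_quartet=2 acc=0x66A bytes_emitted=0
After char 2 ('g'=32): chars_in_quartet=3 acc=0x19AA0 bytes_emitted=0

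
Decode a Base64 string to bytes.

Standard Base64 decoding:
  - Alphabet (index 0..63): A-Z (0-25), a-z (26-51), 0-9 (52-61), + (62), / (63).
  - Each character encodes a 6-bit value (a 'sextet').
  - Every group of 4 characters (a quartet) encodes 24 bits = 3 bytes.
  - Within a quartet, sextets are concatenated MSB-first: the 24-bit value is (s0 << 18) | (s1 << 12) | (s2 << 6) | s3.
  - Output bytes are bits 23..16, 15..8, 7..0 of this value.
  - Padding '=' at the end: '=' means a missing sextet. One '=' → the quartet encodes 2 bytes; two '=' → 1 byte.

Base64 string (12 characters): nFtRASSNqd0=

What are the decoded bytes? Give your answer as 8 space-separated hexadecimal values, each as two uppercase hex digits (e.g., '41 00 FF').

Answer: 9C 5B 51 01 24 8D A9 DD

Derivation:
After char 0 ('n'=39): chars_in_quartet=1 acc=0x27 bytes_emitted=0
After char 1 ('F'=5): chars_in_quartet=2 acc=0x9C5 bytes_emitted=0
After char 2 ('t'=45): chars_in_quartet=3 acc=0x2716D bytes_emitted=0
After char 3 ('R'=17): chars_in_quartet=4 acc=0x9C5B51 -> emit 9C 5B 51, reset; bytes_emitted=3
After char 4 ('A'=0): chars_in_quartet=1 acc=0x0 bytes_emitted=3
After char 5 ('S'=18): chars_in_quartet=2 acc=0x12 bytes_emitted=3
After char 6 ('S'=18): chars_in_quartet=3 acc=0x492 bytes_emitted=3
After char 7 ('N'=13): chars_in_quartet=4 acc=0x1248D -> emit 01 24 8D, reset; bytes_emitted=6
After char 8 ('q'=42): chars_in_quartet=1 acc=0x2A bytes_emitted=6
After char 9 ('d'=29): chars_in_quartet=2 acc=0xA9D bytes_emitted=6
After char 10 ('0'=52): chars_in_quartet=3 acc=0x2A774 bytes_emitted=6
Padding '=': partial quartet acc=0x2A774 -> emit A9 DD; bytes_emitted=8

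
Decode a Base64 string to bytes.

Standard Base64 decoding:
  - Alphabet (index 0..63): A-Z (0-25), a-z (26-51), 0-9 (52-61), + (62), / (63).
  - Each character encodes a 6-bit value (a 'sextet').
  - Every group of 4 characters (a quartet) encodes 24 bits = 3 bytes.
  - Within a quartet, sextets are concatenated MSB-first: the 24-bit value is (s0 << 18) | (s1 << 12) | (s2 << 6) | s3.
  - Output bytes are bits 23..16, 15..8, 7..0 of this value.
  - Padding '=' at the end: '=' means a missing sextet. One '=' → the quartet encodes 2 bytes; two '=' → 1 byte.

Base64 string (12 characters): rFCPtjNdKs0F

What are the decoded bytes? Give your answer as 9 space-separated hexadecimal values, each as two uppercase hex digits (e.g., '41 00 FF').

After char 0 ('r'=43): chars_in_quartet=1 acc=0x2B bytes_emitted=0
After char 1 ('F'=5): chars_in_quartet=2 acc=0xAC5 bytes_emitted=0
After char 2 ('C'=2): chars_in_quartet=3 acc=0x2B142 bytes_emitted=0
After char 3 ('P'=15): chars_in_quartet=4 acc=0xAC508F -> emit AC 50 8F, reset; bytes_emitted=3
After char 4 ('t'=45): chars_in_quartet=1 acc=0x2D bytes_emitted=3
After char 5 ('j'=35): chars_in_quartet=2 acc=0xB63 bytes_emitted=3
After char 6 ('N'=13): chars_in_quartet=3 acc=0x2D8CD bytes_emitted=3
After char 7 ('d'=29): chars_in_quartet=4 acc=0xB6335D -> emit B6 33 5D, reset; bytes_emitted=6
After char 8 ('K'=10): chars_in_quartet=1 acc=0xA bytes_emitted=6
After char 9 ('s'=44): chars_in_quartet=2 acc=0x2AC bytes_emitted=6
After char 10 ('0'=52): chars_in_quartet=3 acc=0xAB34 bytes_emitted=6
After char 11 ('F'=5): chars_in_quartet=4 acc=0x2ACD05 -> emit 2A CD 05, reset; bytes_emitted=9

Answer: AC 50 8F B6 33 5D 2A CD 05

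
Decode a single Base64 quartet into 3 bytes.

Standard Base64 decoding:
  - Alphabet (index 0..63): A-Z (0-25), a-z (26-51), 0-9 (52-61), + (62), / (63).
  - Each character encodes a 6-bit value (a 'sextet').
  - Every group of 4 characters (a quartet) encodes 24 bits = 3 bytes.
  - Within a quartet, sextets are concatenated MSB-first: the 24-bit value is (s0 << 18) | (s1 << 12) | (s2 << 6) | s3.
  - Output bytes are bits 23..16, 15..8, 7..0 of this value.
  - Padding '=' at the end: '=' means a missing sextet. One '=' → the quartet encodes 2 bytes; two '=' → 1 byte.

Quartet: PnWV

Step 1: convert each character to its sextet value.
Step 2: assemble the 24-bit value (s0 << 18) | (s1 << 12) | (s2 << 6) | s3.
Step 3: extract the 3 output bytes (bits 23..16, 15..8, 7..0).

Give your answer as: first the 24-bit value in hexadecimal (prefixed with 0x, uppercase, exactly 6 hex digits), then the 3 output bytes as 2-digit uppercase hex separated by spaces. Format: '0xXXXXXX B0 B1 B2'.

Answer: 0x3E7595 3E 75 95

Derivation:
Sextets: P=15, n=39, W=22, V=21
24-bit: (15<<18) | (39<<12) | (22<<6) | 21
      = 0x3C0000 | 0x027000 | 0x000580 | 0x000015
      = 0x3E7595
Bytes: (v>>16)&0xFF=3E, (v>>8)&0xFF=75, v&0xFF=95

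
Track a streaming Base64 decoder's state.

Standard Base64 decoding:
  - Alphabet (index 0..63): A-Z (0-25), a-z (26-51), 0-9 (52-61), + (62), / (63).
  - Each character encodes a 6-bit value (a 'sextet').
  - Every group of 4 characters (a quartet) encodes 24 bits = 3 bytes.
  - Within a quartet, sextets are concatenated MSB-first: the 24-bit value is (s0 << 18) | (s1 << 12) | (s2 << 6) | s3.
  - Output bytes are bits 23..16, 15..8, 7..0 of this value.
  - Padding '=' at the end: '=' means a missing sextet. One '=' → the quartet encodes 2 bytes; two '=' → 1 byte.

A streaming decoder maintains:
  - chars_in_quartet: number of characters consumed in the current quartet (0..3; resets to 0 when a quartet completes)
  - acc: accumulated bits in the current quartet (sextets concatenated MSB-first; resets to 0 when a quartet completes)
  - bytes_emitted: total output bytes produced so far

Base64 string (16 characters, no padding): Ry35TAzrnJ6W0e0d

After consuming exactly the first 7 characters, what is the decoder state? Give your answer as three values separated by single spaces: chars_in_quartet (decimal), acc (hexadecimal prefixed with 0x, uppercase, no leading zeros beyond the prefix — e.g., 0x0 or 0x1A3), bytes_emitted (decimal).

After char 0 ('R'=17): chars_in_quartet=1 acc=0x11 bytes_emitted=0
After char 1 ('y'=50): chars_in_quartet=2 acc=0x472 bytes_emitted=0
After char 2 ('3'=55): chars_in_quartet=3 acc=0x11CB7 bytes_emitted=0
After char 3 ('5'=57): chars_in_quartet=4 acc=0x472DF9 -> emit 47 2D F9, reset; bytes_emitted=3
After char 4 ('T'=19): chars_in_quartet=1 acc=0x13 bytes_emitted=3
After char 5 ('A'=0): chars_in_quartet=2 acc=0x4C0 bytes_emitted=3
After char 6 ('z'=51): chars_in_quartet=3 acc=0x13033 bytes_emitted=3

Answer: 3 0x13033 3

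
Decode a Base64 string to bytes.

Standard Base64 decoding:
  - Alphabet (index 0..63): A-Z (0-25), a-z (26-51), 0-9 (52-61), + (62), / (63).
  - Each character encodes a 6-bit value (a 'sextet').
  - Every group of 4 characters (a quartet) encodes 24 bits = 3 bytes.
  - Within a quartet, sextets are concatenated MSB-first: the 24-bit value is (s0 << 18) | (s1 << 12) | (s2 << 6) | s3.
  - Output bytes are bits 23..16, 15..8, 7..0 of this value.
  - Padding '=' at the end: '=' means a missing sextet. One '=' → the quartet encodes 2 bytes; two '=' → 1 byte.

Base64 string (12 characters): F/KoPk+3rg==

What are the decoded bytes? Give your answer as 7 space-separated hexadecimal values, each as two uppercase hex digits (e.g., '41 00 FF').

Answer: 17 F2 A8 3E 4F B7 AE

Derivation:
After char 0 ('F'=5): chars_in_quartet=1 acc=0x5 bytes_emitted=0
After char 1 ('/'=63): chars_in_quartet=2 acc=0x17F bytes_emitted=0
After char 2 ('K'=10): chars_in_quartet=3 acc=0x5FCA bytes_emitted=0
After char 3 ('o'=40): chars_in_quartet=4 acc=0x17F2A8 -> emit 17 F2 A8, reset; bytes_emitted=3
After char 4 ('P'=15): chars_in_quartet=1 acc=0xF bytes_emitted=3
After char 5 ('k'=36): chars_in_quartet=2 acc=0x3E4 bytes_emitted=3
After char 6 ('+'=62): chars_in_quartet=3 acc=0xF93E bytes_emitted=3
After char 7 ('3'=55): chars_in_quartet=4 acc=0x3E4FB7 -> emit 3E 4F B7, reset; bytes_emitted=6
After char 8 ('r'=43): chars_in_quartet=1 acc=0x2B bytes_emitted=6
After char 9 ('g'=32): chars_in_quartet=2 acc=0xAE0 bytes_emitted=6
Padding '==': partial quartet acc=0xAE0 -> emit AE; bytes_emitted=7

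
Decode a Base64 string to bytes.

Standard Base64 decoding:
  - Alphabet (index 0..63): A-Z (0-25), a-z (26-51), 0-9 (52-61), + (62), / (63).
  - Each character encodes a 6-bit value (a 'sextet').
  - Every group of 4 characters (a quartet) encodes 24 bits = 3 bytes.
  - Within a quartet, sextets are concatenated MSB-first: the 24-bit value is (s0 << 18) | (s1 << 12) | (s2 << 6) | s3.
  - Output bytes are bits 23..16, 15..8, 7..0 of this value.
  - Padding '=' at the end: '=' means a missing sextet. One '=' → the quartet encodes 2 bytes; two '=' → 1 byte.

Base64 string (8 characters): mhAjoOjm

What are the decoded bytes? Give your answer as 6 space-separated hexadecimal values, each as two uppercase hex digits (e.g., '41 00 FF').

Answer: 9A 10 23 A0 E8 E6

Derivation:
After char 0 ('m'=38): chars_in_quartet=1 acc=0x26 bytes_emitted=0
After char 1 ('h'=33): chars_in_quartet=2 acc=0x9A1 bytes_emitted=0
After char 2 ('A'=0): chars_in_quartet=3 acc=0x26840 bytes_emitted=0
After char 3 ('j'=35): chars_in_quartet=4 acc=0x9A1023 -> emit 9A 10 23, reset; bytes_emitted=3
After char 4 ('o'=40): chars_in_quartet=1 acc=0x28 bytes_emitted=3
After char 5 ('O'=14): chars_in_quartet=2 acc=0xA0E bytes_emitted=3
After char 6 ('j'=35): chars_in_quartet=3 acc=0x283A3 bytes_emitted=3
After char 7 ('m'=38): chars_in_quartet=4 acc=0xA0E8E6 -> emit A0 E8 E6, reset; bytes_emitted=6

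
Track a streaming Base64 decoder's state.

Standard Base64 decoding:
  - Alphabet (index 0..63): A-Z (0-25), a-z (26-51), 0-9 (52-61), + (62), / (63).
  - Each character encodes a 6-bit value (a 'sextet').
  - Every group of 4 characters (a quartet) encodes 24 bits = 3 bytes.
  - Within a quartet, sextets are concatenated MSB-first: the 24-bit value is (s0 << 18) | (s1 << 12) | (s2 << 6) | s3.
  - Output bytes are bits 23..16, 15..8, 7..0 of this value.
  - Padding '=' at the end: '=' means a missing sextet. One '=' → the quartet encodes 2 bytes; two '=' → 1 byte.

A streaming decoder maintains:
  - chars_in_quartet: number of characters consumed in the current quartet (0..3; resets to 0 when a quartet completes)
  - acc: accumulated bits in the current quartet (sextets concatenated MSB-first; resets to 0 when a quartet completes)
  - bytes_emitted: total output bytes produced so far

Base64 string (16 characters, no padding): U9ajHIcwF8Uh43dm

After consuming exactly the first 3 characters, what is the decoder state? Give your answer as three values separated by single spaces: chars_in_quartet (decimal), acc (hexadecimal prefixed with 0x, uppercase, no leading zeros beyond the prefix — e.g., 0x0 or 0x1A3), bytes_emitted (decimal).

After char 0 ('U'=20): chars_in_quartet=1 acc=0x14 bytes_emitted=0
After char 1 ('9'=61): chars_in_quartet=2 acc=0x53D bytes_emitted=0
After char 2 ('a'=26): chars_in_quartet=3 acc=0x14F5A bytes_emitted=0

Answer: 3 0x14F5A 0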